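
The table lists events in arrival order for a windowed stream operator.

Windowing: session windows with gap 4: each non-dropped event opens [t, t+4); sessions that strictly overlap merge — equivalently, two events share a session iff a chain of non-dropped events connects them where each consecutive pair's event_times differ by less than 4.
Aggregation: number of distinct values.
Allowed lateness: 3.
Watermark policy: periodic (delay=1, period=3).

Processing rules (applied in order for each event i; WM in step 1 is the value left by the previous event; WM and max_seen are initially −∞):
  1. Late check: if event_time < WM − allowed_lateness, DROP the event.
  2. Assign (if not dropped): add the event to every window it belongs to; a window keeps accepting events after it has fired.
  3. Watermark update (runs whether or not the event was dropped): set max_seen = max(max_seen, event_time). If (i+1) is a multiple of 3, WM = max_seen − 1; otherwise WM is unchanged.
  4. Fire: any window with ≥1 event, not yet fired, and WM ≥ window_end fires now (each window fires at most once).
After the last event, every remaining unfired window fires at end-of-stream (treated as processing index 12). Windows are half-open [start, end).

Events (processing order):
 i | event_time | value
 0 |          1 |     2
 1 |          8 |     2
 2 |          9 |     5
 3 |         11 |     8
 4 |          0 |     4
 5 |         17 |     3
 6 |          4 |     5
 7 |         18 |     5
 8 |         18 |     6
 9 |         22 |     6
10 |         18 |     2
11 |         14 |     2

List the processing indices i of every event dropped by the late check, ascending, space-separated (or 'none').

4 6

i=0 t=1 v=2: → [1,5); WM=−∞
i=1 t=8 v=2: → [8,12); WM=−∞
i=2 t=9 v=5: → [8,13); WM=8
i=3 t=11 v=8: → [8,15); WM=8
i=4 t=0 v=4: DROP (t<8-3); WM=8
i=5 t=17 v=3: → [17,21); WM=16
i=6 t=4 v=5: DROP (t<16-3); WM=16
i=7 t=18 v=5: → [17,22); WM=16
i=8 t=18 v=6: → [17,22); WM=17
i=9 t=22 v=6: → [22,26); WM=17
i=10 t=18 v=2: → [17,22); WM=17
i=11 t=14 v=2: → [8,22); WM=21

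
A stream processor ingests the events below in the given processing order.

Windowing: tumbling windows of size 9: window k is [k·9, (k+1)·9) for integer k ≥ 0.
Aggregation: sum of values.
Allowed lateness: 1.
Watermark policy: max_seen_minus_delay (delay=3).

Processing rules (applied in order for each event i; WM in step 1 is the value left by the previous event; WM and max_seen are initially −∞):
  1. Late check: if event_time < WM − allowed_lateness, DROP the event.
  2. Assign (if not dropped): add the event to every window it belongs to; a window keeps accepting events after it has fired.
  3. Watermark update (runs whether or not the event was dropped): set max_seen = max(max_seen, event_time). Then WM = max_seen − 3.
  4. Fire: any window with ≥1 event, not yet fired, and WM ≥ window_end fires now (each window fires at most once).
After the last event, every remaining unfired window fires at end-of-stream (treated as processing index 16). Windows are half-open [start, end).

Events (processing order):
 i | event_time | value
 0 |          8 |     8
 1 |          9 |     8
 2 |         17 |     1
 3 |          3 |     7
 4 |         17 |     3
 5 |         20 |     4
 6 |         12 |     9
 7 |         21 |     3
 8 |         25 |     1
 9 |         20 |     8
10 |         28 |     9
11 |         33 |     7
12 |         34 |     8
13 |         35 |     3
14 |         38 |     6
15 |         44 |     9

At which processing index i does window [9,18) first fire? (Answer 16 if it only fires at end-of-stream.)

7

i=0 t=8 v=8: → [0,9); WM=5
i=1 t=9 v=8: → [9,18); WM=6
i=2 t=17 v=1: → [9,18); WM=14; [0,9) fires=8
i=3 t=3 v=7: DROP (t<14-1); WM=14
i=4 t=17 v=3: → [9,18); WM=14
i=5 t=20 v=4: → [18,27); WM=17
i=6 t=12 v=9: DROP (t<17-1); WM=17
i=7 t=21 v=3: → [18,27); WM=18; [9,18) fires=12
i=8 t=25 v=1: → [18,27); WM=22
i=9 t=20 v=8: DROP (t<22-1); WM=22
i=10 t=28 v=9: → [27,36); WM=25
i=11 t=33 v=7: → [27,36); WM=30; [18,27) fires=8
i=12 t=34 v=8: → [27,36); WM=31
i=13 t=35 v=3: → [27,36); WM=32
i=14 t=38 v=6: → [36,45); WM=35
i=15 t=44 v=9: → [36,45); WM=41; [27,36) fires=27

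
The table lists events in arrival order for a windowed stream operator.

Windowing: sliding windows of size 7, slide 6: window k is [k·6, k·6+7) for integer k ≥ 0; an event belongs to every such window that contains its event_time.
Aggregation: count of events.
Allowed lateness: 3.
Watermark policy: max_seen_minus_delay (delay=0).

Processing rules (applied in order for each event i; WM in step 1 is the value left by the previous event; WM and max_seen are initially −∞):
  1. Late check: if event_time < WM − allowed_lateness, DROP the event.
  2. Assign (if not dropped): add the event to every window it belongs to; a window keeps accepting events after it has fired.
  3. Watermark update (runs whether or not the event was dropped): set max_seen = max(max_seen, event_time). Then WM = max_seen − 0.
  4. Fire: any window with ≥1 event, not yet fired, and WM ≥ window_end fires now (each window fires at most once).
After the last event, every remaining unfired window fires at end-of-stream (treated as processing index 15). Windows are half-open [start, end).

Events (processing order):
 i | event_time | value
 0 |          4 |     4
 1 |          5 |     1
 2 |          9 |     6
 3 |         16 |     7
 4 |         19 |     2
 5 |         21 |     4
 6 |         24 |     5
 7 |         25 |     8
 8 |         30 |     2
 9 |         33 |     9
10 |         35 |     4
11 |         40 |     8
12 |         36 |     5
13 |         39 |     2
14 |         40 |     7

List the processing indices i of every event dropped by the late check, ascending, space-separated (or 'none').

12

i=0 t=4 v=4: → [0,7); WM=4
i=1 t=5 v=1: → [0,7); WM=5
i=2 t=9 v=6: → [6,13); WM=9; [0,7) fires=2
i=3 t=16 v=7: → [12,19); WM=16; [6,13) fires=1
i=4 t=19 v=2: → [18,25); WM=19; [12,19) fires=1
i=5 t=21 v=4: → [18,25); WM=21
i=6 t=24 v=5: → [24,31),[18,25); WM=24
i=7 t=25 v=8: → [24,31); WM=25; [18,25) fires=3
i=8 t=30 v=2: → [30,37),[24,31); WM=30
i=9 t=33 v=9: → [30,37); WM=33; [24,31) fires=3
i=10 t=35 v=4: → [30,37); WM=35
i=11 t=40 v=8: → [36,43); WM=40; [30,37) fires=3
i=12 t=36 v=5: DROP (t<40-3); WM=40
i=13 t=39 v=2: → [36,43); WM=40
i=14 t=40 v=7: → [36,43); WM=40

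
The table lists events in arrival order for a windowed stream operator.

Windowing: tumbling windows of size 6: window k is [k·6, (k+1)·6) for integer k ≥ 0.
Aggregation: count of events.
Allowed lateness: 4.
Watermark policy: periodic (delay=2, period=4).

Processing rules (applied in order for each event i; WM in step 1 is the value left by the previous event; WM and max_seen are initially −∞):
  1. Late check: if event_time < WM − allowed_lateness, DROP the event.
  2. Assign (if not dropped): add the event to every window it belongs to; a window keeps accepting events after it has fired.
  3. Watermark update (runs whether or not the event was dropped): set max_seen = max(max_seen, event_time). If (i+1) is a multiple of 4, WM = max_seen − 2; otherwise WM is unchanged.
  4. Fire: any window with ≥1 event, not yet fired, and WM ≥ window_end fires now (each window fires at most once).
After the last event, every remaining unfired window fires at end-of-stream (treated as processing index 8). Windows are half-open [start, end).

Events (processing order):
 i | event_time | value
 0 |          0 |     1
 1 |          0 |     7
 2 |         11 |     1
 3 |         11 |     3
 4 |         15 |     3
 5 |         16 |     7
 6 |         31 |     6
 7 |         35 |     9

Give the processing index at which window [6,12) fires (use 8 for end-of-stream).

7

i=0 t=0 v=1: → [0,6); WM=−∞
i=1 t=0 v=7: → [0,6); WM=−∞
i=2 t=11 v=1: → [6,12); WM=−∞
i=3 t=11 v=3: → [6,12); WM=9; [0,6) fires=2
i=4 t=15 v=3: → [12,18); WM=9
i=5 t=16 v=7: → [12,18); WM=9
i=6 t=31 v=6: → [30,36); WM=9
i=7 t=35 v=9: → [30,36); WM=33; [6,12) fires=2 [12,18) fires=2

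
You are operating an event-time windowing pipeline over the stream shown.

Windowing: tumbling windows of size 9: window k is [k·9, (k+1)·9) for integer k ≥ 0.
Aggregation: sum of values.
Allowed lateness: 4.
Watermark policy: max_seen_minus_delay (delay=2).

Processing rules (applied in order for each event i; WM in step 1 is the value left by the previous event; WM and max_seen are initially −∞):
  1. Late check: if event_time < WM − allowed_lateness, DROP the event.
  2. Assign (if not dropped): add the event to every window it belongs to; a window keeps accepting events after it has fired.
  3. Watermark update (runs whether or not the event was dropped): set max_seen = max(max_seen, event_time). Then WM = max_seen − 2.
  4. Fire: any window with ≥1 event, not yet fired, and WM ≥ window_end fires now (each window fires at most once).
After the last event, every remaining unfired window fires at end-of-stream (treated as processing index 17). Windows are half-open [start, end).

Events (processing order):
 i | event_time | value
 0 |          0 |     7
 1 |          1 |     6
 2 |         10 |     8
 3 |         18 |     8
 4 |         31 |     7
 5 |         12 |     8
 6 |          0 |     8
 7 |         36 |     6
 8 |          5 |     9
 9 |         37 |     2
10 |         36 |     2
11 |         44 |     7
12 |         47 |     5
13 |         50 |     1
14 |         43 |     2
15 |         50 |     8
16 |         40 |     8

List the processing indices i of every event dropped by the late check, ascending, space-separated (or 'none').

5 6 8 14 16

i=0 t=0 v=7: → [0,9); WM=-2
i=1 t=1 v=6: → [0,9); WM=-1
i=2 t=10 v=8: → [9,18); WM=8
i=3 t=18 v=8: → [18,27); WM=16; [0,9) fires=13
i=4 t=31 v=7: → [27,36); WM=29; [9,18) fires=8 [18,27) fires=8
i=5 t=12 v=8: DROP (t<29-4); WM=29
i=6 t=0 v=8: DROP (t<29-4); WM=29
i=7 t=36 v=6: → [36,45); WM=34
i=8 t=5 v=9: DROP (t<34-4); WM=34
i=9 t=37 v=2: → [36,45); WM=35
i=10 t=36 v=2: → [36,45); WM=35
i=11 t=44 v=7: → [36,45); WM=42; [27,36) fires=7
i=12 t=47 v=5: → [45,54); WM=45; [36,45) fires=17
i=13 t=50 v=1: → [45,54); WM=48
i=14 t=43 v=2: DROP (t<48-4); WM=48
i=15 t=50 v=8: → [45,54); WM=48
i=16 t=40 v=8: DROP (t<48-4); WM=48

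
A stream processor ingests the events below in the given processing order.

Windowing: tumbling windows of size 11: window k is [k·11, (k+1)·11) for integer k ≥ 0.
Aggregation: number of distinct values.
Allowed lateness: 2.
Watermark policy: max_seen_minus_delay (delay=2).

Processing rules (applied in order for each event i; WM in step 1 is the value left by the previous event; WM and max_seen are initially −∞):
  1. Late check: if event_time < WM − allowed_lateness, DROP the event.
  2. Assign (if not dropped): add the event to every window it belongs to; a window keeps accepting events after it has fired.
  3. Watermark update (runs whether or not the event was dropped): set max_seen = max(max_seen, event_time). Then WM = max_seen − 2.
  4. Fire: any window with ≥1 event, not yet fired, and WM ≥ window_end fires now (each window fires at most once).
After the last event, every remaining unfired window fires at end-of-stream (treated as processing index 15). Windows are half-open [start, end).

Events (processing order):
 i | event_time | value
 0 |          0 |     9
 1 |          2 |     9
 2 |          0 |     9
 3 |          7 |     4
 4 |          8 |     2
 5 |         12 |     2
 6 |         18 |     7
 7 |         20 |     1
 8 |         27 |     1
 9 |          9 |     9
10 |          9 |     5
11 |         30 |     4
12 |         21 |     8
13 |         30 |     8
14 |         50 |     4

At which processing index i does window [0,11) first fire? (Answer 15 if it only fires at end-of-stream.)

6

i=0 t=0 v=9: → [0,11); WM=-2
i=1 t=2 v=9: → [0,11); WM=0
i=2 t=0 v=9: → [0,11); WM=0
i=3 t=7 v=4: → [0,11); WM=5
i=4 t=8 v=2: → [0,11); WM=6
i=5 t=12 v=2: → [11,22); WM=10
i=6 t=18 v=7: → [11,22); WM=16; [0,11) fires=3
i=7 t=20 v=1: → [11,22); WM=18
i=8 t=27 v=1: → [22,33); WM=25; [11,22) fires=3
i=9 t=9 v=9: DROP (t<25-2); WM=25
i=10 t=9 v=5: DROP (t<25-2); WM=25
i=11 t=30 v=4: → [22,33); WM=28
i=12 t=21 v=8: DROP (t<28-2); WM=28
i=13 t=30 v=8: → [22,33); WM=28
i=14 t=50 v=4: → [44,55); WM=48; [22,33) fires=3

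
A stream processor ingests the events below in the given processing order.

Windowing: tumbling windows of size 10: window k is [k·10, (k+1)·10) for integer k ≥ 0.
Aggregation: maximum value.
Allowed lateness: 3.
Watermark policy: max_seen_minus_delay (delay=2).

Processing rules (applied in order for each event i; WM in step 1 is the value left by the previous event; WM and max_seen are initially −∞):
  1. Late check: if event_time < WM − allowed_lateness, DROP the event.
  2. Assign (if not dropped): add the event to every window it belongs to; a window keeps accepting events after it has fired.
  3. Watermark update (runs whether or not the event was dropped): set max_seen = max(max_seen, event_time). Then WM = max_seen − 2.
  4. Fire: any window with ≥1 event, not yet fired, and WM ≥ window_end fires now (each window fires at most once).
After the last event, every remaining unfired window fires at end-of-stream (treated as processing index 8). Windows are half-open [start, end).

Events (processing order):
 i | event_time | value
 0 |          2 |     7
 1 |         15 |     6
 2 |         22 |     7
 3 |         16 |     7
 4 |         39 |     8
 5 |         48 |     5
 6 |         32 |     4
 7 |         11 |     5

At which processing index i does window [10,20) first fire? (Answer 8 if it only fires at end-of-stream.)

2

i=0 t=2 v=7: → [0,10); WM=0
i=1 t=15 v=6: → [10,20); WM=13; [0,10) fires=7
i=2 t=22 v=7: → [20,30); WM=20; [10,20) fires=6
i=3 t=16 v=7: DROP (t<20-3); WM=20
i=4 t=39 v=8: → [30,40); WM=37; [20,30) fires=7
i=5 t=48 v=5: → [40,50); WM=46; [30,40) fires=8
i=6 t=32 v=4: DROP (t<46-3); WM=46
i=7 t=11 v=5: DROP (t<46-3); WM=46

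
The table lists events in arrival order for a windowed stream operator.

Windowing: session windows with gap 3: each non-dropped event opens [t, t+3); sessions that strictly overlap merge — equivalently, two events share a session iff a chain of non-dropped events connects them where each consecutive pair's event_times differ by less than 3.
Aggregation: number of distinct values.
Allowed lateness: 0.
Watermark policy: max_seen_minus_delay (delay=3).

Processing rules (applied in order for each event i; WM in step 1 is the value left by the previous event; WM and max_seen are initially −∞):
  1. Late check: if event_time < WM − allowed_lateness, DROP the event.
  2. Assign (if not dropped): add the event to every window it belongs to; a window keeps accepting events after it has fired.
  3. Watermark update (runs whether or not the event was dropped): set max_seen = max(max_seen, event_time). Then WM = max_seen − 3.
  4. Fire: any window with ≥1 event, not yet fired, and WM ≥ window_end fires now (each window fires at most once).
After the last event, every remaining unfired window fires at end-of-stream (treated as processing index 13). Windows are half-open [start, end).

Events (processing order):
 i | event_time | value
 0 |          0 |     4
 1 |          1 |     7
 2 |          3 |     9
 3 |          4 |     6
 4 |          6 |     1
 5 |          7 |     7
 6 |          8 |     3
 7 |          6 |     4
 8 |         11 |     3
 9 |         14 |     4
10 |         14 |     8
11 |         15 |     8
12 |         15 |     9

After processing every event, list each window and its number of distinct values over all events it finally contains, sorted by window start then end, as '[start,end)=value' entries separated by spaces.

i=0 t=0 v=4: → [0,3); WM=-3
i=1 t=1 v=7: → [0,4); WM=-2
i=2 t=3 v=9: → [0,6); WM=0
i=3 t=4 v=6: → [0,7); WM=1
i=4 t=6 v=1: → [0,9); WM=3
i=5 t=7 v=7: → [0,10); WM=4
i=6 t=8 v=3: → [0,11); WM=5
i=7 t=6 v=4: → [0,11); WM=5
i=8 t=11 v=3: → [11,14); WM=8
i=9 t=14 v=4: → [14,17); WM=11
i=10 t=14 v=8: → [14,17); WM=11
i=11 t=15 v=8: → [14,18); WM=12
i=12 t=15 v=9: → [14,18); WM=12

[0,11)=6 [11,14)=1 [14,18)=3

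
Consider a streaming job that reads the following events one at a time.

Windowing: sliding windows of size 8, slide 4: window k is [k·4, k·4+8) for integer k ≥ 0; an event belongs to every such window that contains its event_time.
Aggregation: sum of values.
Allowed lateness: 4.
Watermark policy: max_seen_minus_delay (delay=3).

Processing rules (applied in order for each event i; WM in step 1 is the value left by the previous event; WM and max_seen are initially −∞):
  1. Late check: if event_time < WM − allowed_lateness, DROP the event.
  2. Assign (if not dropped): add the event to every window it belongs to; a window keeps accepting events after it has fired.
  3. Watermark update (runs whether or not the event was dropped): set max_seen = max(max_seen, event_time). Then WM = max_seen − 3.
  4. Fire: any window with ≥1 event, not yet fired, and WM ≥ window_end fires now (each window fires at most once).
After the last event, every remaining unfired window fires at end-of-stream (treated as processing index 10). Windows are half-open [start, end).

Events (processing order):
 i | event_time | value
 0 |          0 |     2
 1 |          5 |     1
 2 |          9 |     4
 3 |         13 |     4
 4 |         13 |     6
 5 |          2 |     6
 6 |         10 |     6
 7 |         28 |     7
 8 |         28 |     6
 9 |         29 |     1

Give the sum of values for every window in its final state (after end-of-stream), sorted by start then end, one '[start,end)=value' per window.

[0,8)=3 [4,12)=11 [8,16)=20 [12,20)=10 [24,32)=14 [28,36)=14

i=0 t=0 v=2: → [0,8); WM=-3
i=1 t=5 v=1: → [4,12),[0,8); WM=2
i=2 t=9 v=4: → [8,16),[4,12); WM=6
i=3 t=13 v=4: → [12,20),[8,16); WM=10; [0,8) fires=3
i=4 t=13 v=6: → [12,20),[8,16); WM=10
i=5 t=2 v=6: DROP (t<10-4); WM=10
i=6 t=10 v=6: → [8,16),[4,12); WM=10
i=7 t=28 v=7: → [28,36),[24,32); WM=25; [4,12) fires=11 [8,16) fires=20 [12,20) fires=10
i=8 t=28 v=6: → [28,36),[24,32); WM=25
i=9 t=29 v=1: → [28,36),[24,32); WM=26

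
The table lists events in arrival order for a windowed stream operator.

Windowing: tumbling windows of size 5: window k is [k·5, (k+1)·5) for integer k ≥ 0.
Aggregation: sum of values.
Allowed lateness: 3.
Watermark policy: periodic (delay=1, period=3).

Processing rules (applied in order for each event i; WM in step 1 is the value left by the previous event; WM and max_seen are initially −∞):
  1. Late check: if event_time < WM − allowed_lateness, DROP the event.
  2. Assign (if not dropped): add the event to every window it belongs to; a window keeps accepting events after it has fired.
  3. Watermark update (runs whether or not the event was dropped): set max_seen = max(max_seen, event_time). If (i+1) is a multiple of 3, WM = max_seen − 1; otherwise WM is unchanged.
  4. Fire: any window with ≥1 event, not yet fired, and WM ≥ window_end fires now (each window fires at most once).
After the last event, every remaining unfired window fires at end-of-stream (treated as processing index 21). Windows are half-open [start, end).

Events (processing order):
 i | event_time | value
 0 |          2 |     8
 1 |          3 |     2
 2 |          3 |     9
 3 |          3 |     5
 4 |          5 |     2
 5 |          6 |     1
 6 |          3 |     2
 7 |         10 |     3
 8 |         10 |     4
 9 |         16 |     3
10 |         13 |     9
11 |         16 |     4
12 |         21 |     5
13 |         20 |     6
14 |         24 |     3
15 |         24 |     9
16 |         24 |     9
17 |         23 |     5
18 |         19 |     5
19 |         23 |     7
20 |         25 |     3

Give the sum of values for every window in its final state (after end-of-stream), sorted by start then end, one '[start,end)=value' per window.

i=0 t=2 v=8: → [0,5); WM=−∞
i=1 t=3 v=2: → [0,5); WM=−∞
i=2 t=3 v=9: → [0,5); WM=2
i=3 t=3 v=5: → [0,5); WM=2
i=4 t=5 v=2: → [5,10); WM=2
i=5 t=6 v=1: → [5,10); WM=5; [0,5) fires=24
i=6 t=3 v=2: → [0,5); WM=5
i=7 t=10 v=3: → [10,15); WM=5
i=8 t=10 v=4: → [10,15); WM=9
i=9 t=16 v=3: → [15,20); WM=9
i=10 t=13 v=9: → [10,15); WM=9
i=11 t=16 v=4: → [15,20); WM=15; [5,10) fires=3 [10,15) fires=16
i=12 t=21 v=5: → [20,25); WM=15
i=13 t=20 v=6: → [20,25); WM=15
i=14 t=24 v=3: → [20,25); WM=23; [15,20) fires=7
i=15 t=24 v=9: → [20,25); WM=23
i=16 t=24 v=9: → [20,25); WM=23
i=17 t=23 v=5: → [20,25); WM=23
i=18 t=19 v=5: DROP (t<23-3); WM=23
i=19 t=23 v=7: → [20,25); WM=23
i=20 t=25 v=3: → [25,30); WM=24

[0,5)=26 [5,10)=3 [10,15)=16 [15,20)=7 [20,25)=44 [25,30)=3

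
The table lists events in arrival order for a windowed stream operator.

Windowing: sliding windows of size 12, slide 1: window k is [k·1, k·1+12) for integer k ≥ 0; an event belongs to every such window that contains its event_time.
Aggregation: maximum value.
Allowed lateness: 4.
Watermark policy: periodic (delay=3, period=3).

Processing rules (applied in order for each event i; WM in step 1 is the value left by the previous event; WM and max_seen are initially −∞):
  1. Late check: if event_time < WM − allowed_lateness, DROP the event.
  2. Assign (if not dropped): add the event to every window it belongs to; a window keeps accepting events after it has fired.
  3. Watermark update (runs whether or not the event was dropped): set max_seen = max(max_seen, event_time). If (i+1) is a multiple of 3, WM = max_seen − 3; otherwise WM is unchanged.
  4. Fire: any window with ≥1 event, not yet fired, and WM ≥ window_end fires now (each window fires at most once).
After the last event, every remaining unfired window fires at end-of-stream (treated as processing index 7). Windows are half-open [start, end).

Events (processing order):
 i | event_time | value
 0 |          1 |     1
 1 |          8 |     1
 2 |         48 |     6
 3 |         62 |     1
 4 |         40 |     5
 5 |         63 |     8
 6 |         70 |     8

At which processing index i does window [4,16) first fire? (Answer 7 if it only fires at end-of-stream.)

i=0 t=1 v=1: → [1,13),[0,12); WM=−∞
i=1 t=8 v=1: → [8,20),[7,19),[6,18),[5,17),[4,16),[3,15),[2,14),[1,13),[0,12); WM=−∞
i=2 t=48 v=6: → [48,60),[47,59),[46,58),[45,57),[44,56),[43,55),[42,54),[41,53),[40,52),[39,51),[38,50),[37,49); WM=45; [0,12) fires=1 [1,13) fires=1 [2,14) fires=1 [3,15) fires=1 [4,16) fires=1 [5,17) fires=1 [6,18) fires=1 [7,19) fires=1 [8,20) fires=1
i=3 t=62 v=1: → [62,74),[61,73),[60,72),[59,71),[58,70),[57,69),[56,68),[55,67),[54,66),[53,65),[52,64),[51,63); WM=45
i=4 t=40 v=5: DROP (t<45-4); WM=45
i=5 t=63 v=8: → [63,75),[62,74),[61,73),[60,72),[59,71),[58,70),[57,69),[56,68),[55,67),[54,66),[53,65),[52,64); WM=60; [37,49) fires=6 [38,50) fires=6 [39,51) fires=6 [40,52) fires=6 [41,53) fires=6 [42,54) fires=6 [43,55) fires=6 [44,56) fires=6 [45,57) fires=6 [46,58) fires=6 [47,59) fires=6 [48,60) fires=6
i=6 t=70 v=8: → [70,82),[69,81),[68,80),[67,79),[66,78),[65,77),[64,76),[63,75),[62,74),[61,73),[60,72),[59,71); WM=60

2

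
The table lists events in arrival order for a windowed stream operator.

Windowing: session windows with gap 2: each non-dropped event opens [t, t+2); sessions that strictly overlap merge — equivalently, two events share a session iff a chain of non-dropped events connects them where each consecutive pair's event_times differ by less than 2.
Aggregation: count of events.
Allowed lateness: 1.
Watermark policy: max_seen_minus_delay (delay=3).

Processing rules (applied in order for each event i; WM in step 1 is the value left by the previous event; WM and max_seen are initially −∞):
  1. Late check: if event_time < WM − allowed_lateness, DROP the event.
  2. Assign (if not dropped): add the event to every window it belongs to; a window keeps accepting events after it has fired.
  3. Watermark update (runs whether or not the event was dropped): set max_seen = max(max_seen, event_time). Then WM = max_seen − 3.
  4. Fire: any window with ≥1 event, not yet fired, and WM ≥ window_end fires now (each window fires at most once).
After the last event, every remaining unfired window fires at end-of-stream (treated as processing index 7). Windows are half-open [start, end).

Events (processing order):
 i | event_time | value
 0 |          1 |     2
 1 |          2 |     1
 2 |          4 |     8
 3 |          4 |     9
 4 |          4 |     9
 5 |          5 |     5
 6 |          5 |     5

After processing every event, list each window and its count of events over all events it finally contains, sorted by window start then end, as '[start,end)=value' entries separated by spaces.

i=0 t=1 v=2: → [1,3); WM=-2
i=1 t=2 v=1: → [1,4); WM=-1
i=2 t=4 v=8: → [4,6); WM=1
i=3 t=4 v=9: → [4,6); WM=1
i=4 t=4 v=9: → [4,6); WM=1
i=5 t=5 v=5: → [4,7); WM=2
i=6 t=5 v=5: → [4,7); WM=2

[1,4)=2 [4,7)=5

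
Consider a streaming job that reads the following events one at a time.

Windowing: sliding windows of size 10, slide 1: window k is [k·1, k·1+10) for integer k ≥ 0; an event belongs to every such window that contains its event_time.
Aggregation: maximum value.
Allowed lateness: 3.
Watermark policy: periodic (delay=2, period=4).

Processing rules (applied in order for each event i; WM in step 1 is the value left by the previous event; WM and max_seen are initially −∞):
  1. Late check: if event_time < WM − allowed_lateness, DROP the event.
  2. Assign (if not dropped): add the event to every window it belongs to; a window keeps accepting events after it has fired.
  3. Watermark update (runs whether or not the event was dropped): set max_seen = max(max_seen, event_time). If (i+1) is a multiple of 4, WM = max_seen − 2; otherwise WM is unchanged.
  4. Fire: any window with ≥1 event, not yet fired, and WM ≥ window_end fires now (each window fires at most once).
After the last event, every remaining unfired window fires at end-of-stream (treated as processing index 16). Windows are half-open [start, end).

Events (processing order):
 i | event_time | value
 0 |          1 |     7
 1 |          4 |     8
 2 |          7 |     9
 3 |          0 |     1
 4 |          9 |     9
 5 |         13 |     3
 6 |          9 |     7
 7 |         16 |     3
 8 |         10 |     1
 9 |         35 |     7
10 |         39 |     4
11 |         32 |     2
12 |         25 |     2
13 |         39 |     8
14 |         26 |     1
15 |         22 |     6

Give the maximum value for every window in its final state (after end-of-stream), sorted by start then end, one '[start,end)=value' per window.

[0,10)=9 [1,11)=9 [2,12)=9 [3,13)=9 [4,14)=9 [5,15)=9 [6,16)=9 [7,17)=9 [8,18)=9 [9,19)=9 [10,20)=3 [11,21)=3 [12,22)=3 [13,23)=3 [14,24)=3 [15,25)=3 [16,26)=3 [23,33)=2 [24,34)=2 [25,35)=2 [26,36)=7 [27,37)=7 [28,38)=7 [29,39)=7 [30,40)=8 [31,41)=8 [32,42)=8 [33,43)=8 [34,44)=8 [35,45)=8 [36,46)=8 [37,47)=8 [38,48)=8 [39,49)=8

i=0 t=1 v=7: → [1,11),[0,10); WM=−∞
i=1 t=4 v=8: → [4,14),[3,13),[2,12),[1,11),[0,10); WM=−∞
i=2 t=7 v=9: → [7,17),[6,16),[5,15),[4,14),[3,13),[2,12),[1,11),[0,10); WM=−∞
i=3 t=0 v=1: → [0,10); WM=5
i=4 t=9 v=9: → [9,19),[8,18),[7,17),[6,16),[5,15),[4,14),[3,13),[2,12),[1,11),[0,10); WM=5
i=5 t=13 v=3: → [13,23),[12,22),[11,21),[10,20),[9,19),[8,18),[7,17),[6,16),[5,15),[4,14); WM=5
i=6 t=9 v=7: → [9,19),[8,18),[7,17),[6,16),[5,15),[4,14),[3,13),[2,12),[1,11),[0,10); WM=5
i=7 t=16 v=3: → [16,26),[15,25),[14,24),[13,23),[12,22),[11,21),[10,20),[9,19),[8,18),[7,17); WM=14; [0,10) fires=9 [1,11) fires=9 [2,12) fires=9 [3,13) fires=9 [4,14) fires=9
i=8 t=10 v=1: DROP (t<14-3); WM=14
i=9 t=35 v=7: → [35,45),[34,44),[33,43),[32,42),[31,41),[30,40),[29,39),[28,38),[27,37),[26,36); WM=14
i=10 t=39 v=4: → [39,49),[38,48),[37,47),[36,46),[35,45),[34,44),[33,43),[32,42),[31,41),[30,40); WM=14
i=11 t=32 v=2: → [32,42),[31,41),[30,40),[29,39),[28,38),[27,37),[26,36),[25,35),[24,34),[23,33); WM=37; [5,15) fires=9 [6,16) fires=9 [7,17) fires=9 [8,18) fires=9 [9,19) fires=9 [10,20) fires=3 [11,21) fires=3 [12,22) fires=3 [13,23) fires=3 [14,24) fires=3 [15,25) fires=3 [16,26) fires=3 [23,33) fires=2 [24,34) fires=2 [25,35) fires=2 [26,36) fires=7 [27,37) fires=7
i=12 t=25 v=2: DROP (t<37-3); WM=37
i=13 t=39 v=8: → [39,49),[38,48),[37,47),[36,46),[35,45),[34,44),[33,43),[32,42),[31,41),[30,40); WM=37
i=14 t=26 v=1: DROP (t<37-3); WM=37
i=15 t=22 v=6: DROP (t<37-3); WM=37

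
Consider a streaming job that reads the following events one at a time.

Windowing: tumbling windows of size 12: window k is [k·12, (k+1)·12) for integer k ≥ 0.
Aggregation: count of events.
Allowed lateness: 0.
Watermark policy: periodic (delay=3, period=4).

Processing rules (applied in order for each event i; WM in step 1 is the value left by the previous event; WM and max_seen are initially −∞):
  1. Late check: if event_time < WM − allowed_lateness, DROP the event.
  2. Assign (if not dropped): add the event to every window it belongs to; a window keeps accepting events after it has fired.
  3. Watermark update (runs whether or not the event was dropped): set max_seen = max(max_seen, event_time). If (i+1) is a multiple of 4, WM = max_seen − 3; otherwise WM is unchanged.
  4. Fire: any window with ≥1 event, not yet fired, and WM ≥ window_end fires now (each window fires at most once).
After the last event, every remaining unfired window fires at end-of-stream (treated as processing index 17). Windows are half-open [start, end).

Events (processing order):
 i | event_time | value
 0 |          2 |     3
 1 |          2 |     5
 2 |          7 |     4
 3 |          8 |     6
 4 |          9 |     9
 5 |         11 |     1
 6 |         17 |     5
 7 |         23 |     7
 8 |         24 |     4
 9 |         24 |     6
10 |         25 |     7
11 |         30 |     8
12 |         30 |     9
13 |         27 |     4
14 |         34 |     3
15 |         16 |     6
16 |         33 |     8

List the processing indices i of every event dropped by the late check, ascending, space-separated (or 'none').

i=0 t=2 v=3: → [0,12); WM=−∞
i=1 t=2 v=5: → [0,12); WM=−∞
i=2 t=7 v=4: → [0,12); WM=−∞
i=3 t=8 v=6: → [0,12); WM=5
i=4 t=9 v=9: → [0,12); WM=5
i=5 t=11 v=1: → [0,12); WM=5
i=6 t=17 v=5: → [12,24); WM=5
i=7 t=23 v=7: → [12,24); WM=20; [0,12) fires=6
i=8 t=24 v=4: → [24,36); WM=20
i=9 t=24 v=6: → [24,36); WM=20
i=10 t=25 v=7: → [24,36); WM=20
i=11 t=30 v=8: → [24,36); WM=27; [12,24) fires=2
i=12 t=30 v=9: → [24,36); WM=27
i=13 t=27 v=4: → [24,36); WM=27
i=14 t=34 v=3: → [24,36); WM=27
i=15 t=16 v=6: DROP (t<27-0); WM=31
i=16 t=33 v=8: → [24,36); WM=31

15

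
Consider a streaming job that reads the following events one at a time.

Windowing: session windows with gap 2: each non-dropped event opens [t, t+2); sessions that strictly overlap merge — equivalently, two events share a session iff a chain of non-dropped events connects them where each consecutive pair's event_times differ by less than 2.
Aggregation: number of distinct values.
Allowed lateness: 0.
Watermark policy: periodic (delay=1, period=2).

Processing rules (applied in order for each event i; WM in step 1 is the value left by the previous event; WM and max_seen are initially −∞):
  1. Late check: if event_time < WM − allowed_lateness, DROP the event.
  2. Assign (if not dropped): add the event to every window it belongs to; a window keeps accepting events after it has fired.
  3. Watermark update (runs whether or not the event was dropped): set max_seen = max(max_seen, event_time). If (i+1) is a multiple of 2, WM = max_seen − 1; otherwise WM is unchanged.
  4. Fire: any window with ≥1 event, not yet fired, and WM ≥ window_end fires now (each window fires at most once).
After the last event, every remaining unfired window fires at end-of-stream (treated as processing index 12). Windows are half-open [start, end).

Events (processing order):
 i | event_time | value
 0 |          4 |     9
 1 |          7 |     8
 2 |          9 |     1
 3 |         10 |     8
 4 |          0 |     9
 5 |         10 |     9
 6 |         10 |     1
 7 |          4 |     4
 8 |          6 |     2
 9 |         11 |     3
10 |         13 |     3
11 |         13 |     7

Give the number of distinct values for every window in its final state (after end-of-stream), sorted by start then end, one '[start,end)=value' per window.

i=0 t=4 v=9: → [4,6); WM=−∞
i=1 t=7 v=8: → [7,9); WM=6
i=2 t=9 v=1: → [9,11); WM=6
i=3 t=10 v=8: → [9,12); WM=9
i=4 t=0 v=9: DROP (t<9-0); WM=9
i=5 t=10 v=9: → [9,12); WM=9
i=6 t=10 v=1: → [9,12); WM=9
i=7 t=4 v=4: DROP (t<9-0); WM=9
i=8 t=6 v=2: DROP (t<9-0); WM=9
i=9 t=11 v=3: → [9,13); WM=10
i=10 t=13 v=3: → [13,15); WM=10
i=11 t=13 v=7: → [13,15); WM=12

[4,6)=1 [7,9)=1 [9,13)=4 [13,15)=2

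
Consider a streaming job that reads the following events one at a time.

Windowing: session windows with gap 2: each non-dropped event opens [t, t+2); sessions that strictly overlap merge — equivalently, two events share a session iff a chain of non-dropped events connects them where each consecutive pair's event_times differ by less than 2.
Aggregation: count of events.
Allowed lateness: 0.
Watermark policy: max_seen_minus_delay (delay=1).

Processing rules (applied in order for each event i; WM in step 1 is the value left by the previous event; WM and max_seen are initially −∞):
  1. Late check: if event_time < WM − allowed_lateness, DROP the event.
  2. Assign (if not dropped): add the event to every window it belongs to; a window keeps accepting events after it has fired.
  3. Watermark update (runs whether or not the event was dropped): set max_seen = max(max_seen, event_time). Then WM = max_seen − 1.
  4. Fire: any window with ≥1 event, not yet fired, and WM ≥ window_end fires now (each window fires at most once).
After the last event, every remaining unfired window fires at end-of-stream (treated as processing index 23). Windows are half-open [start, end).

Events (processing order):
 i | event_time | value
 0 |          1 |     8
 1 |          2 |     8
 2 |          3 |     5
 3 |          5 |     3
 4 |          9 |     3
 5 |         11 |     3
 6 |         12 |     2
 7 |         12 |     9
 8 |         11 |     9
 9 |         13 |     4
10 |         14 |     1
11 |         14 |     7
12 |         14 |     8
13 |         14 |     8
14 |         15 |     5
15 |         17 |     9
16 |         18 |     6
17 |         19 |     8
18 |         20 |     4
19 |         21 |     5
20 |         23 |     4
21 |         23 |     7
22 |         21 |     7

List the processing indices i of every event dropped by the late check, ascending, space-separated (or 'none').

i=0 t=1 v=8: → [1,3); WM=0
i=1 t=2 v=8: → [1,4); WM=1
i=2 t=3 v=5: → [1,5); WM=2
i=3 t=5 v=3: → [5,7); WM=4
i=4 t=9 v=3: → [9,11); WM=8
i=5 t=11 v=3: → [11,13); WM=10
i=6 t=12 v=2: → [11,14); WM=11
i=7 t=12 v=9: → [11,14); WM=11
i=8 t=11 v=9: → [11,14); WM=11
i=9 t=13 v=4: → [11,15); WM=12
i=10 t=14 v=1: → [11,16); WM=13
i=11 t=14 v=7: → [11,16); WM=13
i=12 t=14 v=8: → [11,16); WM=13
i=13 t=14 v=8: → [11,16); WM=13
i=14 t=15 v=5: → [11,17); WM=14
i=15 t=17 v=9: → [17,19); WM=16
i=16 t=18 v=6: → [17,20); WM=17
i=17 t=19 v=8: → [17,21); WM=18
i=18 t=20 v=4: → [17,22); WM=19
i=19 t=21 v=5: → [17,23); WM=20
i=20 t=23 v=4: → [23,25); WM=22
i=21 t=23 v=7: → [23,25); WM=22
i=22 t=21 v=7: DROP (t<22-0); WM=22

22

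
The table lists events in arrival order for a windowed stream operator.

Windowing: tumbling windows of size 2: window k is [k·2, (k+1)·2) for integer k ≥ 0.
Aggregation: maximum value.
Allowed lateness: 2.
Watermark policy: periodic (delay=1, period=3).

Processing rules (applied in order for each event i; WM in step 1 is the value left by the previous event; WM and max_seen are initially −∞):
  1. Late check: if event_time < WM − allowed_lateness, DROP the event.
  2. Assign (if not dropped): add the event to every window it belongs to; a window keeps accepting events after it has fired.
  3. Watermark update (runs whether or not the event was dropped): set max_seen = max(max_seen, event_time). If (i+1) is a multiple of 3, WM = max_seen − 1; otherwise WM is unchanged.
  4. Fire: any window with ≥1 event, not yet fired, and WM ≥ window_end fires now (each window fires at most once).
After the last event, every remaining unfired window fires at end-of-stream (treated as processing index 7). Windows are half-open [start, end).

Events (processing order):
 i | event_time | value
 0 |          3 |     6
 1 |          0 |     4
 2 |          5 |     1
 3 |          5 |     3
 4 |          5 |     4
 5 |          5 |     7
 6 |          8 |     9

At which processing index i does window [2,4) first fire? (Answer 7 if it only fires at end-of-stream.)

i=0 t=3 v=6: → [2,4); WM=−∞
i=1 t=0 v=4: → [0,2); WM=−∞
i=2 t=5 v=1: → [4,6); WM=4; [0,2) fires=4 [2,4) fires=6
i=3 t=5 v=3: → [4,6); WM=4
i=4 t=5 v=4: → [4,6); WM=4
i=5 t=5 v=7: → [4,6); WM=4
i=6 t=8 v=9: → [8,10); WM=4

2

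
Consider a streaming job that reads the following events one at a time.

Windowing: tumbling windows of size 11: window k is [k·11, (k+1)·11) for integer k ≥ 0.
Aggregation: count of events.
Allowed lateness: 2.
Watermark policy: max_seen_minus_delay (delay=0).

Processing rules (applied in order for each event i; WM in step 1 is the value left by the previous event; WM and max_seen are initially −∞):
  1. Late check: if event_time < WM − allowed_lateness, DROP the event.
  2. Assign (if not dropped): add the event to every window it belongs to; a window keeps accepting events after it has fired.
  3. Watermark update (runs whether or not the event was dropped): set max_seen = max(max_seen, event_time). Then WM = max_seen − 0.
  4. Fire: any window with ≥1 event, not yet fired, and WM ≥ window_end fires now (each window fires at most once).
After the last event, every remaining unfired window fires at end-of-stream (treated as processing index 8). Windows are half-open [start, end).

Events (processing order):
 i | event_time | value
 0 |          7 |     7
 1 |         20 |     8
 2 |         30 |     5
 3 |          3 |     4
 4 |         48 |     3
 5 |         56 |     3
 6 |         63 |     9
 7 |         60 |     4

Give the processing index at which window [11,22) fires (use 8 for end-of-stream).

i=0 t=7 v=7: → [0,11); WM=7
i=1 t=20 v=8: → [11,22); WM=20; [0,11) fires=1
i=2 t=30 v=5: → [22,33); WM=30; [11,22) fires=1
i=3 t=3 v=4: DROP (t<30-2); WM=30
i=4 t=48 v=3: → [44,55); WM=48; [22,33) fires=1
i=5 t=56 v=3: → [55,66); WM=56; [44,55) fires=1
i=6 t=63 v=9: → [55,66); WM=63
i=7 t=60 v=4: DROP (t<63-2); WM=63

2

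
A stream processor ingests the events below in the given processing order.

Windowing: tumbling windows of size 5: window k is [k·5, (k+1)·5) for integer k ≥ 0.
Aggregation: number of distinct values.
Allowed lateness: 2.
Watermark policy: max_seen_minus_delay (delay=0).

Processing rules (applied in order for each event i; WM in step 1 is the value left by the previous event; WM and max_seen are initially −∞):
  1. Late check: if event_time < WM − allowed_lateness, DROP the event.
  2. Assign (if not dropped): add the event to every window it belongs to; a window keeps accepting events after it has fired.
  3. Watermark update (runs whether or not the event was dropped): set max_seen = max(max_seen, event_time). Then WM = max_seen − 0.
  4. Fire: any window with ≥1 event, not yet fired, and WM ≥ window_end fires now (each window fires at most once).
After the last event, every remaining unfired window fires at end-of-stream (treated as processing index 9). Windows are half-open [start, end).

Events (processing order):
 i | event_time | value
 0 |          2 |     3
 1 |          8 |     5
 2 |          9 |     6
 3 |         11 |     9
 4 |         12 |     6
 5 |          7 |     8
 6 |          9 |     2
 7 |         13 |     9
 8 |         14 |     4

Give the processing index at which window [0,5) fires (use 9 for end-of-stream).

i=0 t=2 v=3: → [0,5); WM=2
i=1 t=8 v=5: → [5,10); WM=8; [0,5) fires=1
i=2 t=9 v=6: → [5,10); WM=9
i=3 t=11 v=9: → [10,15); WM=11; [5,10) fires=2
i=4 t=12 v=6: → [10,15); WM=12
i=5 t=7 v=8: DROP (t<12-2); WM=12
i=6 t=9 v=2: DROP (t<12-2); WM=12
i=7 t=13 v=9: → [10,15); WM=13
i=8 t=14 v=4: → [10,15); WM=14

1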